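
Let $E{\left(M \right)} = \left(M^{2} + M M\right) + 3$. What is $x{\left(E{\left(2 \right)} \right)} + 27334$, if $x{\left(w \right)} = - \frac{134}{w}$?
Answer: $\frac{300540}{11} \approx 27322.0$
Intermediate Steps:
$E{\left(M \right)} = 3 + 2 M^{2}$ ($E{\left(M \right)} = \left(M^{2} + M^{2}\right) + 3 = 2 M^{2} + 3 = 3 + 2 M^{2}$)
$x{\left(E{\left(2 \right)} \right)} + 27334 = - \frac{134}{3 + 2 \cdot 2^{2}} + 27334 = - \frac{134}{3 + 2 \cdot 4} + 27334 = - \frac{134}{3 + 8} + 27334 = - \frac{134}{11} + 27334 = \frac{300540}{11}$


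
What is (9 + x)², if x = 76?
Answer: 7225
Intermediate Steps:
(9 + x)² = (9 + 76)² = 85² = 7225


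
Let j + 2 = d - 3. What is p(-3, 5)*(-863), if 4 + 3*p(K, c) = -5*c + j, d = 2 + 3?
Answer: 25027/3 ≈ 8342.3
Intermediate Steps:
d = 5
j = 0 (j = -2 + (5 - 3) = -2 + 2 = 0)
p(K, c) = -4/3 - 5*c/3 (p(K, c) = -4/3 + (-5*c + 0)/3 = -4/3 + (-5*c)/3 = -4/3 - 5*c/3)
p(-3, 5)*(-863) = (-4/3 - 5/3*5)*(-863) = (-4/3 - 25/3)*(-863) = -29/3*(-863) = 25027/3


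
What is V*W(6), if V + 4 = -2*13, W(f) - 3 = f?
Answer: -270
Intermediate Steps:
W(f) = 3 + f
V = -30 (V = -4 - 2*13 = -4 - 26 = -30)
V*W(6) = -30*(3 + 6) = -30*9 = -270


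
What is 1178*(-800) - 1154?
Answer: -943554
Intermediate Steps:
1178*(-800) - 1154 = -942400 - 1154 = -943554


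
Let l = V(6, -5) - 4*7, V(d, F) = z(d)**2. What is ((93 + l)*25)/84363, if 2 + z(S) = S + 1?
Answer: 750/28121 ≈ 0.026670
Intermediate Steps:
z(S) = -1 + S (z(S) = -2 + (S + 1) = -2 + (1 + S) = -1 + S)
V(d, F) = (-1 + d)**2
l = -3 (l = (-1 + 6)**2 - 4*7 = 5**2 - 28 = 25 - 28 = -3)
((93 + l)*25)/84363 = ((93 - 3)*25)/84363 = (90*25)*(1/84363) = 2250*(1/84363) = 750/28121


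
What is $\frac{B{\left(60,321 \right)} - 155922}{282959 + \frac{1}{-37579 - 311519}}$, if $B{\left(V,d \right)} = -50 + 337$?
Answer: $- \frac{54331867230}{98780420981} \approx -0.55003$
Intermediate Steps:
$B{\left(V,d \right)} = 287$
$\frac{B{\left(60,321 \right)} - 155922}{282959 + \frac{1}{-37579 - 311519}} = \frac{287 - 155922}{282959 + \frac{1}{-37579 - 311519}} = - \frac{155635}{282959 + \frac{1}{-349098}} = - \frac{155635}{282959 - \frac{1}{349098}} = - \frac{155635}{\frac{98780420981}{349098}} = \left(-155635\right) \frac{349098}{98780420981} = - \frac{54331867230}{98780420981}$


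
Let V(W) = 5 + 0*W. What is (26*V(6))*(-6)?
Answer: -780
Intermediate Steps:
V(W) = 5 (V(W) = 5 + 0 = 5)
(26*V(6))*(-6) = (26*5)*(-6) = 130*(-6) = -780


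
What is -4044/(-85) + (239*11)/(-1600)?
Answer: 1249387/27200 ≈ 45.933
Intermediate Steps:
-4044/(-85) + (239*11)/(-1600) = -4044*(-1/85) + 2629*(-1/1600) = 4044/85 - 2629/1600 = 1249387/27200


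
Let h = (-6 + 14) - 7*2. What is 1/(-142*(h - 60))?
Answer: 1/9372 ≈ 0.00010670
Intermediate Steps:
h = -6 (h = 8 - 14 = -6)
1/(-142*(h - 60)) = 1/(-142*(-6 - 60)) = 1/(-142*(-66)) = 1/9372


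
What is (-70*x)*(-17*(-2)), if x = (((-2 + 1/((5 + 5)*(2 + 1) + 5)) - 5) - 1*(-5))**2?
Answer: -323748/35 ≈ -9249.9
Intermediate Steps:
x = 4761/1225 (x = (((-2 + 1/(10*3 + 5)) - 5) + 5)**2 = (((-2 + 1/(30 + 5)) - 5) + 5)**2 = (((-2 + 1/35) - 5) + 5)**2 = ((-69/35 - 5) + 5)**2 = (-244/35 + 5)**2 = (-69/35)**2 = 4761/1225 ≈ 3.8865)
(-70*x)*(-17*(-2)) = (-70*4761/1225)*(-17*(-2)) = -9522/35*34 = -323748/35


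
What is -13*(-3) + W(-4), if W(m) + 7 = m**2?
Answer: 48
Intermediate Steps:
W(m) = -7 + m**2
-13*(-3) + W(-4) = -13*(-3) + (-7 + (-4)**2) = 39 + (-7 + 16) = 39 + 9 = 48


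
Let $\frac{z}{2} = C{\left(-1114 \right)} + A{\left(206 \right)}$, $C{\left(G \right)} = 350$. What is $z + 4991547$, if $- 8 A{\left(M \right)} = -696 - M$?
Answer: $\frac{9984945}{2} \approx 4.9925 \cdot 10^{6}$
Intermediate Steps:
$A{\left(M \right)} = 87 + \frac{M}{8}$ ($A{\left(M \right)} = - \frac{-696 - M}{8} = 87 + \frac{M}{8}$)
$z = \frac{1851}{2}$ ($z = 2 \left(350 + \left(87 + \frac{1}{8} \cdot 206\right)\right) = 2 \left(350 + \left(87 + \frac{103}{4}\right)\right) = 2 \left(350 + \frac{451}{4}\right) = 2 \cdot \frac{1851}{4} = \frac{1851}{2} \approx 925.5$)
$z + 4991547 = \frac{1851}{2} + 4991547 = \frac{9984945}{2}$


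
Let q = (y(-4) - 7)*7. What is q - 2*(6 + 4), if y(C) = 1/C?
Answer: -283/4 ≈ -70.750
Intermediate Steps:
y(C) = 1/C
q = -203/4 (q = (1/(-4) - 7)*7 = (-1/4 - 7)*7 = -29/4*7 = -203/4 ≈ -50.750)
q - 2*(6 + 4) = -203/4 - 2*(6 + 4) = -203/4 - 2*10 = -203/4 - 20 = -283/4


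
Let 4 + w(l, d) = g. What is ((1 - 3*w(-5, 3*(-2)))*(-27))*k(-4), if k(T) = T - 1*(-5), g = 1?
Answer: -270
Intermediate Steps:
k(T) = 5 + T (k(T) = T + 5 = 5 + T)
w(l, d) = -3 (w(l, d) = -4 + 1 = -3)
((1 - 3*w(-5, 3*(-2)))*(-27))*k(-4) = ((1 - 3*(-3))*(-27))*(5 - 4) = ((1 + 9)*(-27))*1 = (10*(-27))*1 = -270*1 = -270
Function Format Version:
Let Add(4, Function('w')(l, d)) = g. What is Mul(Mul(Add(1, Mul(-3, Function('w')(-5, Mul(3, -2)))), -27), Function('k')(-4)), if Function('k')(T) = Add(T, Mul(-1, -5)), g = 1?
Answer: -270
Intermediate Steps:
Function('k')(T) = Add(5, T) (Function('k')(T) = Add(T, 5) = Add(5, T))
Function('w')(l, d) = -3 (Function('w')(l, d) = Add(-4, 1) = -3)
Mul(Mul(Add(1, Mul(-3, Function('w')(-5, Mul(3, -2)))), -27), Function('k')(-4)) = Mul(Mul(Add(1, Mul(-3, -3)), -27), Add(5, -4)) = Mul(Mul(Add(1, 9), -27), 1) = Mul(Mul(10, -27), 1) = Mul(-270, 1) = -270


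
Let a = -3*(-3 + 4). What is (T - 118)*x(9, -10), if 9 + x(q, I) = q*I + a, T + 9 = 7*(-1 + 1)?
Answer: 12954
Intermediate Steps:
a = -3 (a = -3*1 = -3)
T = -9 (T = -9 + 7*(-1 + 1) = -9 + 7*0 = -9 + 0 = -9)
x(q, I) = -12 + I*q (x(q, I) = -9 + (q*I - 3) = -9 + (I*q - 3) = -9 + (-3 + I*q) = -12 + I*q)
(T - 118)*x(9, -10) = (-9 - 118)*(-12 - 10*9) = -127*(-12 - 90) = -127*(-102) = 12954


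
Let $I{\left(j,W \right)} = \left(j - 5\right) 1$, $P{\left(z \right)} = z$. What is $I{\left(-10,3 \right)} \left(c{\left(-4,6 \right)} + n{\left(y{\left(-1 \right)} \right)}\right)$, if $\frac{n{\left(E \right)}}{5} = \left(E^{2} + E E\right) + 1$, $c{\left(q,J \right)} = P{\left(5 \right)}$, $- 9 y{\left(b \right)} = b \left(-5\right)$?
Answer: $- \frac{5300}{27} \approx -196.3$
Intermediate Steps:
$I{\left(j,W \right)} = -5 + j$ ($I{\left(j,W \right)} = \left(-5 + j\right) 1 = -5 + j$)
$y{\left(b \right)} = \frac{5 b}{9}$ ($y{\left(b \right)} = - \frac{b \left(-5\right)}{9} = - \frac{\left(-5\right) b}{9} = \frac{5 b}{9}$)
$c{\left(q,J \right)} = 5$
$n{\left(E \right)} = 5 + 10 E^{2}$ ($n{\left(E \right)} = 5 \left(\left(E^{2} + E E\right) + 1\right) = 5 \left(\left(E^{2} + E^{2}\right) + 1\right) = 5 \left(2 E^{2} + 1\right) = 5 \left(1 + 2 E^{2}\right) = 5 + 10 E^{2}$)
$I{\left(-10,3 \right)} \left(c{\left(-4,6 \right)} + n{\left(y{\left(-1 \right)} \right)}\right) = \left(-5 - 10\right) \left(5 + \left(5 + 10 \left(\frac{5}{9} \left(-1\right)\right)^{2}\right)\right) = - 15 \left(5 + \left(5 + 10 \left(- \frac{5}{9}\right)^{2}\right)\right) = - 15 \left(5 + \left(5 + 10 \cdot \frac{25}{81}\right)\right) = - 15 \left(5 + \left(5 + \frac{250}{81}\right)\right) = - 15 \left(5 + \frac{655}{81}\right) = \left(-15\right) \frac{1060}{81} = - \frac{5300}{27}$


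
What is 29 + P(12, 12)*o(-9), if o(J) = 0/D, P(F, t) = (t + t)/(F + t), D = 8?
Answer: 29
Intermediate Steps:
P(F, t) = 2*t/(F + t) (P(F, t) = (2*t)/(F + t) = 2*t/(F + t))
o(J) = 0 (o(J) = 0/8 = 0*(⅛) = 0)
29 + P(12, 12)*o(-9) = 29 + (2*12/(12 + 12))*0 = 29 + (2*12/24)*0 = 29 + (2*12*(1/24))*0 = 29 + 1*0 = 29 + 0 = 29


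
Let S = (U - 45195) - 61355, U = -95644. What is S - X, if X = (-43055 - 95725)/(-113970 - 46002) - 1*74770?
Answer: -1698700909/13331 ≈ -1.2742e+5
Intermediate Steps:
S = -202194 (S = (-95644 - 45195) - 61355 = -140839 - 61355 = -202194)
X = -996747305/13331 (X = -138780/(-159972) - 74770 = -138780*(-1/159972) - 74770 = 11565/13331 - 74770 = -996747305/13331 ≈ -74769.)
S - X = -202194 - 1*(-996747305/13331) = -202194 + 996747305/13331 = -1698700909/13331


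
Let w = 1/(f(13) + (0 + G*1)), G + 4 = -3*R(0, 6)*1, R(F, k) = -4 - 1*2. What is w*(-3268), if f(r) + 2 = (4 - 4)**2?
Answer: -817/3 ≈ -272.33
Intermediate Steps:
R(F, k) = -6 (R(F, k) = -4 - 2 = -6)
G = 14 (G = -4 - 3*(-6)*1 = -4 + 18*1 = -4 + 18 = 14)
f(r) = -2 (f(r) = -2 + (4 - 4)**2 = -2 + 0**2 = -2 + 0 = -2)
w = 1/12 (w = 1/(-2 + (0 + 14*1)) = 1/(-2 + (0 + 14)) = 1/(-2 + 14) = 1/12 ≈ 0.083333)
w*(-3268) = (1/12)*(-3268) = -817/3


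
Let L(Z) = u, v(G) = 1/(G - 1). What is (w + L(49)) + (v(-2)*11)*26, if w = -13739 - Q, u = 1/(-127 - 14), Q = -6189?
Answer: -359331/47 ≈ -7645.3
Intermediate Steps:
v(G) = 1/(-1 + G)
u = -1/141 (u = 1/(-141) = -1/141 ≈ -0.0070922)
L(Z) = -1/141
w = -7550 (w = -13739 - 1*(-6189) = -13739 + 6189 = -7550)
(w + L(49)) + (v(-2)*11)*26 = (-7550 - 1/141) + (11/(-1 - 2))*26 = -1064551/141 + (11/(-3))*26 = -1064551/141 - ⅓*11*26 = -1064551/141 - 11/3*26 = -1064551/141 - 286/3 = -359331/47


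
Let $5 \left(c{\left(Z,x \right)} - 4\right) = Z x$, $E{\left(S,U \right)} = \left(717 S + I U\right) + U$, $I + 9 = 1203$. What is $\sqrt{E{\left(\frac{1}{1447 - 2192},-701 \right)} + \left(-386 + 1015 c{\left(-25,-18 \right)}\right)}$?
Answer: $\frac{2 i \sqrt{103050376485}}{745} \approx 861.78 i$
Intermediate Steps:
$I = 1194$ ($I = -9 + 1203 = 1194$)
$E{\left(S,U \right)} = 717 S + 1195 U$ ($E{\left(S,U \right)} = \left(717 S + 1194 U\right) + U = 717 S + 1195 U$)
$c{\left(Z,x \right)} = 4 + \frac{Z x}{5}$
$\sqrt{E{\left(\frac{1}{1447 - 2192},-701 \right)} + \left(-386 + 1015 c{\left(-25,-18 \right)}\right)} = \sqrt{\left(\frac{717}{1447 - 2192} + 1195 \left(-701\right)\right) - \left(386 - 1015 \left(4 + \frac{1}{5} \left(-25\right) \left(-18\right)\right)\right)} = \sqrt{\left(\frac{717}{-745} - 837695\right) - \left(386 - 1015 \left(4 + 90\right)\right)} = \sqrt{\left(717 \left(- \frac{1}{745}\right) - 837695\right) + \left(-386 + 1015 \cdot 94\right)} = \sqrt{\left(- \frac{717}{745} - 837695\right) + \left(-386 + 95410\right)} = \sqrt{- \frac{624083492}{745} + 95024} = \sqrt{- \frac{553290612}{745}} = \frac{2 i \sqrt{103050376485}}{745}$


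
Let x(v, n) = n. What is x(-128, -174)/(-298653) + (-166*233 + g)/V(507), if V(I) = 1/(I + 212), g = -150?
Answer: -2779198317874/99551 ≈ -2.7917e+7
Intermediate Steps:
V(I) = 1/(212 + I)
x(-128, -174)/(-298653) + (-166*233 + g)/V(507) = -174/(-298653) + (-166*233 - 150)/(1/(212 + 507)) = -174*(-1/298653) + (-38678 - 150)/(1/719) = 58/99551 - 38828/1/719 = 58/99551 - 38828*719 = 58/99551 - 27917332 = -2779198317874/99551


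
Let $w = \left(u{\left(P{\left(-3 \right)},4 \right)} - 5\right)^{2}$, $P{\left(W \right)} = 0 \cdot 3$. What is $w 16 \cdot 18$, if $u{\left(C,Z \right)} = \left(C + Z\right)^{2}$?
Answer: $34848$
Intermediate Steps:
$P{\left(W \right)} = 0$
$w = 121$ ($w = \left(\left(0 + 4\right)^{2} - 5\right)^{2} = \left(4^{2} - 5\right)^{2} = \left(16 - 5\right)^{2} = 11^{2} = 121$)
$w 16 \cdot 18 = 121 \cdot 16 \cdot 18 = 1936 \cdot 18 = 34848$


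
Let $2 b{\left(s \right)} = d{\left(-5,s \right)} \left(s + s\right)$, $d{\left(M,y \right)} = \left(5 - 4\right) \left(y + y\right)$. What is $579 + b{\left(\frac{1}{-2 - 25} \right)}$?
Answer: $\frac{422093}{729} \approx 579.0$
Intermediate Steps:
$d{\left(M,y \right)} = 2 y$ ($d{\left(M,y \right)} = 1 \cdot 2 y = 2 y$)
$b{\left(s \right)} = 2 s^{2}$ ($b{\left(s \right)} = \frac{2 s \left(s + s\right)}{2} = \frac{2 s 2 s}{2} = \frac{4 s^{2}}{2} = 2 s^{2}$)
$579 + b{\left(\frac{1}{-2 - 25} \right)} = 579 + 2 \left(\frac{1}{-2 - 25}\right)^{2} = 579 + 2 \left(\frac{1}{-27}\right)^{2} = 579 + 2 \left(- \frac{1}{27}\right)^{2} = 579 + 2 \cdot \frac{1}{729} = 579 + \frac{2}{729} = \frac{422093}{729}$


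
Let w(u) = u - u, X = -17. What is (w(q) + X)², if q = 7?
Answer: 289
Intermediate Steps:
w(u) = 0
(w(q) + X)² = (0 - 17)² = (-17)² = 289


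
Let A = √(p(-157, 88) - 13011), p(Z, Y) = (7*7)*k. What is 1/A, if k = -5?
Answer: -I*√3314/6628 ≈ -0.0086855*I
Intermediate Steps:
p(Z, Y) = -245 (p(Z, Y) = (7*7)*(-5) = 49*(-5) = -245)
A = 2*I*√3314 (A = √(-245 - 13011) = √(-13256) = 2*I*√3314 ≈ 115.13*I)
1/A = 1/(2*I*√3314) = -I*√3314/6628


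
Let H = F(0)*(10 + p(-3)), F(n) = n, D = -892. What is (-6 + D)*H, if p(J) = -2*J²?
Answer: 0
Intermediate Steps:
H = 0 (H = 0*(10 - 2*(-3)²) = 0*(10 - 2*9) = 0*(10 - 18) = 0*(-8) = 0)
(-6 + D)*H = (-6 - 892)*0 = -898*0 = 0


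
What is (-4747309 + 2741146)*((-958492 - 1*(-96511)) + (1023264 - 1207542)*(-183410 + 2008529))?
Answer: 674733084785371269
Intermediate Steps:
(-4747309 + 2741146)*((-958492 - 1*(-96511)) + (1023264 - 1207542)*(-183410 + 2008529)) = -2006163*((-958492 + 96511) - 184278*1825119) = -2006163*(-861981 - 336329279082) = -2006163*(-336330141063) = 674733084785371269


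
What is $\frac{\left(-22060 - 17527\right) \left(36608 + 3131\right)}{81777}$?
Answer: $- \frac{1573147793}{81777} \approx -19237.0$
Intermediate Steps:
$\frac{\left(-22060 - 17527\right) \left(36608 + 3131\right)}{81777} = \left(-39587\right) 39739 \cdot \frac{1}{81777} = \left(-1573147793\right) \frac{1}{81777} = - \frac{1573147793}{81777}$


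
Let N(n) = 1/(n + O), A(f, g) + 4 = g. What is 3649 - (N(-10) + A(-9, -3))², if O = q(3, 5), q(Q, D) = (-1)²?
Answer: 291473/81 ≈ 3598.4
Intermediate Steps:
q(Q, D) = 1
A(f, g) = -4 + g
O = 1
N(n) = 1/(1 + n) (N(n) = 1/(n + 1) = 1/(1 + n))
3649 - (N(-10) + A(-9, -3))² = 3649 - (1/(1 - 10) + (-4 - 3))² = 3649 - (1/(-9) - 7)² = 3649 - (-⅑ - 7)² = 3649 - (-64/9)² = 3649 - 1*4096/81 = 3649 - 4096/81 = 291473/81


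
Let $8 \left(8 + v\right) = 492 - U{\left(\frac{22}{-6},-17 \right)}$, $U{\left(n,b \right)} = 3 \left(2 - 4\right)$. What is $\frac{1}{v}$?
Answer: $\frac{4}{217} \approx 0.018433$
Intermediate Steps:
$U{\left(n,b \right)} = -6$ ($U{\left(n,b \right)} = 3 \left(-2\right) = -6$)
$v = \frac{217}{4}$ ($v = -8 + \frac{492 - -6}{8} = -8 + \frac{492 + 6}{8} = -8 + \frac{1}{8} \cdot 498 = -8 + \frac{249}{4} = \frac{217}{4} \approx 54.25$)
$\frac{1}{v} = \frac{1}{\frac{217}{4}} = \frac{4}{217}$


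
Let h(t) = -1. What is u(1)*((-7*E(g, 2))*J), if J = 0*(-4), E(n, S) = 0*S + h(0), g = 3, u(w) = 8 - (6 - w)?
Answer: 0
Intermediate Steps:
u(w) = 2 + w (u(w) = 8 + (-6 + w) = 2 + w)
E(n, S) = -1 (E(n, S) = 0*S - 1 = 0 - 1 = -1)
J = 0
u(1)*((-7*E(g, 2))*J) = (2 + 1)*(-7*(-1)*0) = 3*(7*0) = 3*0 = 0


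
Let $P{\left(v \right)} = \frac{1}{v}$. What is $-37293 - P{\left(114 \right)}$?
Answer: $- \frac{4251403}{114} \approx -37293.0$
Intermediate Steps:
$-37293 - P{\left(114 \right)} = -37293 - \frac{1}{114} = - \frac{4251403}{114}$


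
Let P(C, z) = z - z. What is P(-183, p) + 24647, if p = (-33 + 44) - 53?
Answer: 24647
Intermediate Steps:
p = -42 (p = 11 - 53 = -42)
P(C, z) = 0
P(-183, p) + 24647 = 0 + 24647 = 24647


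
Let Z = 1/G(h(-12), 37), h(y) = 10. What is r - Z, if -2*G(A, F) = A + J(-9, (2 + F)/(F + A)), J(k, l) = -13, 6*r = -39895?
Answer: -39899/6 ≈ -6649.8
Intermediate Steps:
r = -39895/6 (r = (⅙)*(-39895) = -39895/6 ≈ -6649.2)
G(A, F) = 13/2 - A/2 (G(A, F) = -(A - 13)/2 = -(-13 + A)/2 = 13/2 - A/2)
Z = ⅔ (Z = 1/(13/2 - ½*10) = 1/(13/2 - 5) = 1/(3/2) = ⅔ ≈ 0.66667)
r - Z = -39895/6 - 1*⅔ = -39895/6 - ⅔ = -39899/6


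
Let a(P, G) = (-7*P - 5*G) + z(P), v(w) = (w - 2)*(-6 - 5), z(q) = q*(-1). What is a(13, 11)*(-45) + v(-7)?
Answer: 7254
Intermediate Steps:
z(q) = -q
v(w) = 22 - 11*w (v(w) = (-2 + w)*(-11) = 22 - 11*w)
a(P, G) = -8*P - 5*G (a(P, G) = (-7*P - 5*G) - P = -8*P - 5*G)
a(13, 11)*(-45) + v(-7) = (-8*13 - 5*11)*(-45) + (22 - 11*(-7)) = (-104 - 55)*(-45) + (22 + 77) = -159*(-45) + 99 = 7155 + 99 = 7254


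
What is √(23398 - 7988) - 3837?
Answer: -3837 + √15410 ≈ -3712.9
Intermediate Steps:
√(23398 - 7988) - 3837 = √15410 - 3837 = -3837 + √15410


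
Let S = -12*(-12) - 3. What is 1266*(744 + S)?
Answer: 1120410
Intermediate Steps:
S = 141 (S = 144 - 3 = 141)
1266*(744 + S) = 1266*(744 + 141) = 1266*885 = 1120410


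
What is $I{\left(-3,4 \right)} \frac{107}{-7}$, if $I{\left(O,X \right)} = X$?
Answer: $- \frac{428}{7} \approx -61.143$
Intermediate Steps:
$I{\left(-3,4 \right)} \frac{107}{-7} = 4 \frac{107}{-7} = 4 \cdot 107 \left(- \frac{1}{7}\right) = 4 \left(- \frac{107}{7}\right) = - \frac{428}{7}$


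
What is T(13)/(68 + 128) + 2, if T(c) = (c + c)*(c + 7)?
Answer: 228/49 ≈ 4.6531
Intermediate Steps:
T(c) = 2*c*(7 + c) (T(c) = (2*c)*(7 + c) = 2*c*(7 + c))
T(13)/(68 + 128) + 2 = (2*13*(7 + 13))/(68 + 128) + 2 = (2*13*20)/196 + 2 = 520*(1/196) + 2 = 130/49 + 2 = 228/49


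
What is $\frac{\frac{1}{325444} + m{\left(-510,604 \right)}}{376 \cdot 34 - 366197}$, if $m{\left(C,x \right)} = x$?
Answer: $- \frac{196568177}{115016140372} \approx -0.001709$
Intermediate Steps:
$\frac{\frac{1}{325444} + m{\left(-510,604 \right)}}{376 \cdot 34 - 366197} = \frac{\frac{1}{325444} + 604}{376 \cdot 34 - 366197} = \frac{\frac{1}{325444} + 604}{12784 - 366197} = \frac{196568177}{325444 \left(-353413\right)} = \frac{196568177}{325444} \left(- \frac{1}{353413}\right) = - \frac{196568177}{115016140372}$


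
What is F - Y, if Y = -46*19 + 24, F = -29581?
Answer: -28731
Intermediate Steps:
Y = -850 (Y = -874 + 24 = -850)
F - Y = -29581 - 1*(-850) = -29581 + 850 = -28731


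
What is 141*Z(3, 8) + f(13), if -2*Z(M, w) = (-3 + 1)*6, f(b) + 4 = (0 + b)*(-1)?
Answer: 829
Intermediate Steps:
f(b) = -4 - b (f(b) = -4 + (0 + b)*(-1) = -4 + b*(-1) = -4 - b)
Z(M, w) = 6 (Z(M, w) = -(-3 + 1)*6/2 = -(-1)*6 = -½*(-12) = 6)
141*Z(3, 8) + f(13) = 141*6 + (-4 - 1*13) = 846 + (-4 - 13) = 846 - 17 = 829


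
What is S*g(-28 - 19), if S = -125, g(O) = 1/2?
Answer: -125/2 ≈ -62.500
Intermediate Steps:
g(O) = 1/2
S*g(-28 - 19) = -125*1/2 = -125/2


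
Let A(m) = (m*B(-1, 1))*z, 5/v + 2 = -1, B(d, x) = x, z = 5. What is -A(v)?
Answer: 25/3 ≈ 8.3333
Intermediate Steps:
v = -5/3 (v = 5/(-2 - 1) = 5/(-3) = 5*(-⅓) = -5/3 ≈ -1.6667)
A(m) = 5*m (A(m) = (m*1)*5 = m*5 = 5*m)
-A(v) = -5*(-5)/3 = -1*(-25/3) = 25/3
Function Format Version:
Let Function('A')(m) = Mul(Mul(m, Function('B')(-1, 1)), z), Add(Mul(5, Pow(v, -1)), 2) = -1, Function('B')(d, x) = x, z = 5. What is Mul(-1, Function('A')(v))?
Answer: Rational(25, 3) ≈ 8.3333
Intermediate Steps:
v = Rational(-5, 3) (v = Mul(5, Pow(Add(-2, -1), -1)) = Mul(5, Pow(-3, -1)) = Mul(5, Rational(-1, 3)) = Rational(-5, 3) ≈ -1.6667)
Function('A')(m) = Mul(5, m) (Function('A')(m) = Mul(Mul(m, 1), 5) = Mul(m, 5) = Mul(5, m))
Mul(-1, Function('A')(v)) = Mul(-1, Mul(5, Rational(-5, 3))) = Mul(-1, Rational(-25, 3)) = Rational(25, 3)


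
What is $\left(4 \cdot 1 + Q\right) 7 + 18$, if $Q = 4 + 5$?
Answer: $109$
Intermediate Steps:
$Q = 9$
$\left(4 \cdot 1 + Q\right) 7 + 18 = \left(4 \cdot 1 + 9\right) 7 + 18 = \left(4 + 9\right) 7 + 18 = 13 \cdot 7 + 18 = 91 + 18 = 109$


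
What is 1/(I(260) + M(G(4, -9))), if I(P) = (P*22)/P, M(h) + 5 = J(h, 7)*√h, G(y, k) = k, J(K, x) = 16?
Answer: 17/2593 - 48*I/2593 ≈ 0.0065561 - 0.018511*I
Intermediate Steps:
M(h) = -5 + 16*√h
I(P) = 22 (I(P) = (22*P)/P = 22)
1/(I(260) + M(G(4, -9))) = 1/(22 + (-5 + 16*√(-9))) = 1/(22 + (-5 + 16*(3*I))) = 1/(22 + (-5 + 48*I)) = 1/(17 + 48*I) = (17 - 48*I)/2593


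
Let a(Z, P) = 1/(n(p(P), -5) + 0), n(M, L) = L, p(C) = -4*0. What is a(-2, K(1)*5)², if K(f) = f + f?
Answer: 1/25 ≈ 0.040000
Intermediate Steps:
K(f) = 2*f
p(C) = 0
a(Z, P) = -⅕ (a(Z, P) = 1/(-5 + 0) = 1/(-5) = -⅕)
a(-2, K(1)*5)² = (-⅕)² = 1/25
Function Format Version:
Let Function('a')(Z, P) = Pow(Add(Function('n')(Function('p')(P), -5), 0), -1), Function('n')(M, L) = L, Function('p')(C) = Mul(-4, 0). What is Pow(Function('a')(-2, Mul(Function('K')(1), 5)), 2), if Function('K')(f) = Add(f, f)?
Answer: Rational(1, 25) ≈ 0.040000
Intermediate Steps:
Function('K')(f) = Mul(2, f)
Function('p')(C) = 0
Function('a')(Z, P) = Rational(-1, 5) (Function('a')(Z, P) = Pow(Add(-5, 0), -1) = Pow(-5, -1) = Rational(-1, 5))
Pow(Function('a')(-2, Mul(Function('K')(1), 5)), 2) = Pow(Rational(-1, 5), 2) = Rational(1, 25)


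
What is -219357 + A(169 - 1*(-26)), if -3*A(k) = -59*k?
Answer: -215522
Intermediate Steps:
A(k) = 59*k/3 (A(k) = -(-59)*k/3 = 59*k/3)
-219357 + A(169 - 1*(-26)) = -219357 + 59*(169 - 1*(-26))/3 = -219357 + 59*(169 + 26)/3 = -219357 + (59/3)*195 = -219357 + 3835 = -215522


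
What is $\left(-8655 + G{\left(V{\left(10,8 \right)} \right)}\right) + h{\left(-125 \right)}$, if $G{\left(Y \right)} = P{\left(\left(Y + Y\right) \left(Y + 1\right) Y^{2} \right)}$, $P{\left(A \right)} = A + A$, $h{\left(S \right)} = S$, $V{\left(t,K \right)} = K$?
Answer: $9652$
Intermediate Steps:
$P{\left(A \right)} = 2 A$
$G{\left(Y \right)} = 4 Y^{3} \left(1 + Y\right)$ ($G{\left(Y \right)} = 2 \left(Y + Y\right) \left(Y + 1\right) Y^{2} = 2 \cdot 2 Y \left(1 + Y\right) Y^{2} = 2 \cdot 2 Y^{3} \left(1 + Y\right) = 4 Y^{3} \left(1 + Y\right)$)
$\left(-8655 + G{\left(V{\left(10,8 \right)} \right)}\right) + h{\left(-125 \right)} = \left(-8655 + 4 \cdot 8^{3} \left(1 + 8\right)\right) - 125 = \left(-8655 + 4 \cdot 512 \cdot 9\right) - 125 = \left(-8655 + 18432\right) - 125 = 9777 - 125 = 9652$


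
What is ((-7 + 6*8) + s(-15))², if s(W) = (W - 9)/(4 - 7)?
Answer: 2401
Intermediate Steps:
s(W) = 3 - W/3 (s(W) = (-9 + W)/(-3) = (-9 + W)*(-⅓) = 3 - W/3)
((-7 + 6*8) + s(-15))² = ((-7 + 6*8) + (3 - ⅓*(-15)))² = ((-7 + 48) + (3 + 5))² = (41 + 8)² = 49² = 2401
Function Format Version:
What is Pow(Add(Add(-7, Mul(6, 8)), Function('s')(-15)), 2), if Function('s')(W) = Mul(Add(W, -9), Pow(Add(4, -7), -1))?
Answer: 2401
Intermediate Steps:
Function('s')(W) = Add(3, Mul(Rational(-1, 3), W)) (Function('s')(W) = Mul(Add(-9, W), Pow(-3, -1)) = Mul(Add(-9, W), Rational(-1, 3)) = Add(3, Mul(Rational(-1, 3), W)))
Pow(Add(Add(-7, Mul(6, 8)), Function('s')(-15)), 2) = Pow(Add(Add(-7, Mul(6, 8)), Add(3, Mul(Rational(-1, 3), -15))), 2) = Pow(Add(Add(-7, 48), Add(3, 5)), 2) = Pow(Add(41, 8), 2) = Pow(49, 2) = 2401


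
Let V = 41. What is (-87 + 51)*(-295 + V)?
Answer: 9144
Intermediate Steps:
(-87 + 51)*(-295 + V) = (-87 + 51)*(-295 + 41) = -36*(-254) = 9144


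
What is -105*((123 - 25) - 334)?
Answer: 24780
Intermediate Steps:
-105*((123 - 25) - 334) = -105*(98 - 334) = -105*(-236) = 24780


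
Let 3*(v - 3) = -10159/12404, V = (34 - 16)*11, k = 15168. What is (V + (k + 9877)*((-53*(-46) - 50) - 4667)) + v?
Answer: -2123962507207/37212 ≈ -5.7077e+7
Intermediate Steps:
V = 198 (V = 18*11 = 198)
v = 101477/37212 (v = 3 + (-10159/12404)/3 = 3 + (-10159*1/12404)/3 = 3 + (⅓)*(-10159/12404) = 3 - 10159/37212 = 101477/37212 ≈ 2.7270)
(V + (k + 9877)*((-53*(-46) - 50) - 4667)) + v = (198 + (15168 + 9877)*((-53*(-46) - 50) - 4667)) + 101477/37212 = (198 + 25045*((2438 - 50) - 4667)) + 101477/37212 = (198 + 25045*(2388 - 4667)) + 101477/37212 = (198 + 25045*(-2279)) + 101477/37212 = (198 - 57077555) + 101477/37212 = -57077357 + 101477/37212 = -2123962507207/37212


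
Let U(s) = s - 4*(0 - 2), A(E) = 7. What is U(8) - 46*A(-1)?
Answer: -306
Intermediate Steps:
U(s) = 8 + s (U(s) = s - 4*(-2) = s + 8 = 8 + s)
U(8) - 46*A(-1) = (8 + 8) - 46*7 = 16 - 322 = -306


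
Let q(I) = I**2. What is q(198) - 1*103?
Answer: 39101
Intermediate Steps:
q(198) - 1*103 = 198**2 - 1*103 = 39204 - 103 = 39101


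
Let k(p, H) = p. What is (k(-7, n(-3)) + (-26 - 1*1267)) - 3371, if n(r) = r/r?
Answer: -4671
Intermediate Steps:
n(r) = 1
(k(-7, n(-3)) + (-26 - 1*1267)) - 3371 = (-7 + (-26 - 1*1267)) - 3371 = (-7 + (-26 - 1267)) - 3371 = (-7 - 1293) - 3371 = -1300 - 3371 = -4671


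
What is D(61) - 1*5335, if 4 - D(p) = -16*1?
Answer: -5315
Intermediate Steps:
D(p) = 20 (D(p) = 4 - (-16) = 4 - 1*(-16) = 4 + 16 = 20)
D(61) - 1*5335 = 20 - 1*5335 = 20 - 5335 = -5315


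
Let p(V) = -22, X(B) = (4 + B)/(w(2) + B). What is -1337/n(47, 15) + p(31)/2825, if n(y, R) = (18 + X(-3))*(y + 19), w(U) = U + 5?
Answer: -7607048/6805425 ≈ -1.1178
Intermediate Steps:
w(U) = 5 + U
X(B) = (4 + B)/(7 + B) (X(B) = (4 + B)/((5 + 2) + B) = (4 + B)/(7 + B))
n(y, R) = 1387/4 + 73*y/4 (n(y, R) = (18 + (4 - 3)/(7 - 3))*(y + 19) = (18 + 1/4)*(19 + y) = 73*(19 + y)/4 = 1387/4 + 73*y/4)
-1337/n(47, 15) + p(31)/2825 = -1337/(1387/4 + (73/4)*47) - 22/2825 = -1337/(1387/4 + 3431/4) - 22*1/2825 = -1337/2409/2 - 22/2825 = -1337*2/2409 - 22/2825 = -2674/2409 - 22/2825 = -7607048/6805425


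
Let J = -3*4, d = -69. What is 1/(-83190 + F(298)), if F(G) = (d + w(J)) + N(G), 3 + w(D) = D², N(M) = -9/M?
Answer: -298/24769173 ≈ -1.2031e-5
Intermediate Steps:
J = -12
w(D) = -3 + D²
F(G) = 72 - 9/G (F(G) = (-69 + (-3 + (-12)²)) - 9/G = (-69 + (-3 + 144)) - 9/G = (-69 + 141) - 9/G = 72 - 9/G)
1/(-83190 + F(298)) = 1/(-83190 + (72 - 9/298)) = 1/(-83190 + 21447/298) = 1/(-24769173/298) = -298/24769173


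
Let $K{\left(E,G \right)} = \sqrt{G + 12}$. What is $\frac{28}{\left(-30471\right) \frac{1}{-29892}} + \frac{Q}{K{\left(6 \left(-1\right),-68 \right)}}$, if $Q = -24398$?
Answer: $\frac{39856}{1451} + \frac{12199 i \sqrt{14}}{14} \approx 27.468 + 3260.3 i$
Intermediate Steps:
$K{\left(E,G \right)} = \sqrt{12 + G}$
$\frac{28}{\left(-30471\right) \frac{1}{-29892}} + \frac{Q}{K{\left(6 \left(-1\right),-68 \right)}} = \frac{28}{\left(-30471\right) \frac{1}{-29892}} - \frac{24398}{\sqrt{12 - 68}} = \frac{28}{\left(-30471\right) \left(- \frac{1}{29892}\right)} - \frac{24398}{\sqrt{-56}} = \frac{28}{\frac{10157}{9964}} - \frac{24398}{2 i \sqrt{14}} = 28 \cdot \frac{9964}{10157} - 24398 \left(- \frac{i \sqrt{14}}{28}\right) = \frac{39856}{1451} + \frac{12199 i \sqrt{14}}{14}$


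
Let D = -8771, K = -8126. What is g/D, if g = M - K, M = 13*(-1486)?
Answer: 11192/8771 ≈ 1.2760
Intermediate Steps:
M = -19318
g = -11192 (g = -19318 - 1*(-8126) = -19318 + 8126 = -11192)
g/D = -11192/(-8771) = -11192*(-1/8771) = 11192/8771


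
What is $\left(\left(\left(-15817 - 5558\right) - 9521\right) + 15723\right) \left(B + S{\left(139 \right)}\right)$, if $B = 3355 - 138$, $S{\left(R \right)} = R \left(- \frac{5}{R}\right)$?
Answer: $-48735676$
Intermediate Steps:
$S{\left(R \right)} = -5$
$B = 3217$
$\left(\left(\left(-15817 - 5558\right) - 9521\right) + 15723\right) \left(B + S{\left(139 \right)}\right) = \left(\left(\left(-15817 - 5558\right) - 9521\right) + 15723\right) \left(3217 - 5\right) = \left(\left(-21375 - 9521\right) + 15723\right) 3212 = \left(-30896 + 15723\right) 3212 = \left(-15173\right) 3212 = -48735676$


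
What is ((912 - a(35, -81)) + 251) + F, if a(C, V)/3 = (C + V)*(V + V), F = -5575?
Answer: -26768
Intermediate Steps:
a(C, V) = 6*V*(C + V) (a(C, V) = 3*((C + V)*(V + V)) = 3*((C + V)*(2*V)) = 3*(2*V*(C + V)) = 6*V*(C + V))
((912 - a(35, -81)) + 251) + F = ((912 - 6*(-81)*(35 - 81)) + 251) - 5575 = ((912 - 6*(-81)*(-46)) + 251) - 5575 = ((912 - 1*22356) + 251) - 5575 = ((912 - 22356) + 251) - 5575 = (-21444 + 251) - 5575 = -21193 - 5575 = -26768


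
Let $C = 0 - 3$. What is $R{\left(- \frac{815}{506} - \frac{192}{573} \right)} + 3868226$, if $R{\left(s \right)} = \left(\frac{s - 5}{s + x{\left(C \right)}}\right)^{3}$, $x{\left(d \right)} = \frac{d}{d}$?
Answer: $\frac{2954184815444363855541}{763627132107827} \approx 3.8686 \cdot 10^{6}$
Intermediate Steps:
$C = -3$ ($C = 0 - 3 = -3$)
$x{\left(d \right)} = 1$
$R{\left(s \right)} = \frac{\left(-5 + s\right)^{3}}{\left(1 + s\right)^{3}}$ ($R{\left(s \right)} = \left(\frac{s - 5}{s + 1}\right)^{3} = \left(\frac{-5 + s}{1 + s}\right)^{3} = \frac{\left(-5 + s\right)^{3}}{\left(1 + s\right)^{3}}$)
$R{\left(- \frac{815}{506} - \frac{192}{573} \right)} + 3868226 = \frac{\left(-5 - \left(\frac{64}{191} + \frac{815}{506}\right)\right)^{3}}{\left(1 - \left(\frac{64}{191} + \frac{815}{506}\right)\right)^{3}} + 3868226 = \frac{\left(-5 - \frac{188049}{96646}\right)^{3}}{\left(1 - \frac{188049}{96646}\right)^{3}} + 3868226 = \frac{\left(- \frac{671279}{96646}\right)^{3}}{- \frac{763627132107827}{902717064594136}} + 3868226 = \left(- \frac{902717064594136}{763627132107827}\right) \left(- \frac{302488719432650639}{902717064594136}\right) + 3868226 = \frac{302488719432650639}{763627132107827} + 3868226 = \frac{2954184815444363855541}{763627132107827}$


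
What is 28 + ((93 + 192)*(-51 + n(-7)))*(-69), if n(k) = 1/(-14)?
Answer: 14060867/14 ≈ 1.0043e+6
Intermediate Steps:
n(k) = -1/14
28 + ((93 + 192)*(-51 + n(-7)))*(-69) = 28 + ((93 + 192)*(-51 - 1/14))*(-69) = 28 + (285*(-715/14))*(-69) = 28 - 203775/14*(-69) = 28 + 14060475/14 = 14060867/14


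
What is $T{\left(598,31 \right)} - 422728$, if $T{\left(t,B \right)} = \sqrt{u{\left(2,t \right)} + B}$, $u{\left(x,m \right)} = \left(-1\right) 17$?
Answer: $-422728 + \sqrt{14} \approx -4.2272 \cdot 10^{5}$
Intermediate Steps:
$u{\left(x,m \right)} = -17$
$T{\left(t,B \right)} = \sqrt{-17 + B}$
$T{\left(598,31 \right)} - 422728 = \sqrt{-17 + 31} - 422728 = \sqrt{14} - 422728 = -422728 + \sqrt{14}$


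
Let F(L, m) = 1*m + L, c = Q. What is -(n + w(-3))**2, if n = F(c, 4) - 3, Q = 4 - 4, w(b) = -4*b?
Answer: -169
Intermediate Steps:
Q = 0
c = 0
F(L, m) = L + m (F(L, m) = m + L = L + m)
n = 1 (n = (0 + 4) - 3 = 4 - 3 = 1)
-(n + w(-3))**2 = -(1 - 4*(-3))**2 = -(1 + 12)**2 = -1*13**2 = -1*169 = -169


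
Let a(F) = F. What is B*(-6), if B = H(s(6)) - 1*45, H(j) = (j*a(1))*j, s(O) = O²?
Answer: -7506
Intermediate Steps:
H(j) = j² (H(j) = (j*1)*j = j*j = j²)
B = 1251 (B = (6²)² - 1*45 = 36² - 45 = 1296 - 45 = 1251)
B*(-6) = 1251*(-6) = -7506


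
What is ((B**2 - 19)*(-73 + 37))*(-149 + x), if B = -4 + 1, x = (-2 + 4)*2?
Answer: -52200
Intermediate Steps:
x = 4 (x = 2*2 = 4)
B = -3
((B**2 - 19)*(-73 + 37))*(-149 + x) = (((-3)**2 - 19)*(-73 + 37))*(-149 + 4) = ((9 - 19)*(-36))*(-145) = -10*(-36)*(-145) = 360*(-145) = -52200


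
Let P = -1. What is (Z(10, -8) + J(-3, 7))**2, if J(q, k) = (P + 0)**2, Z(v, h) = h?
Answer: 49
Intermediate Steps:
J(q, k) = 1 (J(q, k) = (-1 + 0)**2 = (-1)**2 = 1)
(Z(10, -8) + J(-3, 7))**2 = (-8 + 1)**2 = (-7)**2 = 49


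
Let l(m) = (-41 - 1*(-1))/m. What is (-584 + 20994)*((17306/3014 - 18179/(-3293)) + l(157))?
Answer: 1114911308420/4962551 ≈ 2.2467e+5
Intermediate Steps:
l(m) = -40/m (l(m) = (-41 + 1)/m = -40/m)
(-584 + 20994)*((17306/3014 - 18179/(-3293)) + l(157)) = (-584 + 20994)*((17306/3014 - 18179/(-3293)) - 40/157) = 20410*((17306*(1/3014) - 18179*(-1/3293)) - 40*1/157) = 20410*((8653/1507 + 18179/3293) - 40/157) = 20410*(55890082/4962551 - 40/157) = 20410*(8576240834/779120507) = 1114911308420/4962551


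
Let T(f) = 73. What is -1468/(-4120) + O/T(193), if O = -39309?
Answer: -40461479/75190 ≈ -538.12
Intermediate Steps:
-1468/(-4120) + O/T(193) = -1468/(-4120) - 39309/73 = -1468*(-1/4120) - 39309*1/73 = 367/1030 - 39309/73 = -40461479/75190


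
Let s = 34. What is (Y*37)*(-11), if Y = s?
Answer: -13838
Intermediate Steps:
Y = 34
(Y*37)*(-11) = (34*37)*(-11) = 1258*(-11) = -13838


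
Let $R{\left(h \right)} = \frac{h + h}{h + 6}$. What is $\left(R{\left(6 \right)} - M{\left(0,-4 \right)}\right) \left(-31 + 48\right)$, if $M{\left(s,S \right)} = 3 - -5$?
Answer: $-119$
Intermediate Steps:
$M{\left(s,S \right)} = 8$ ($M{\left(s,S \right)} = 3 + 5 = 8$)
$R{\left(h \right)} = \frac{2 h}{6 + h}$
$\left(R{\left(6 \right)} - M{\left(0,-4 \right)}\right) \left(-31 + 48\right) = \left(2 \cdot 6 \frac{1}{6 + 6} - 8\right) \left(-31 + 48\right) = \left(2 \cdot 6 \cdot \frac{1}{12} - 8\right) 17 = \left(1 - 8\right) 17 = \left(-7\right) 17 = -119$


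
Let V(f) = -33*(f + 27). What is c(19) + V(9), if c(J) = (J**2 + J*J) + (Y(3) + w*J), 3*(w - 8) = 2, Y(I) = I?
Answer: -895/3 ≈ -298.33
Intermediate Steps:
V(f) = -891 - 33*f (V(f) = -33*(27 + f) = -891 - 33*f)
w = 26/3 (w = 8 + (1/3)*2 = 8 + 2/3 = 26/3 ≈ 8.6667)
c(J) = 3 + 2*J**2 + 26*J/3 (c(J) = (J**2 + J*J) + (3 + 26*J/3) = (J**2 + J**2) + (3 + 26*J/3) = 2*J**2 + (3 + 26*J/3) = 3 + 2*J**2 + 26*J/3)
c(19) + V(9) = (3 + 2*19**2 + (26/3)*19) + (-891 - 33*9) = (3 + 2*361 + 494/3) + (-891 - 297) = (3 + 722 + 494/3) - 1188 = 2669/3 - 1188 = -895/3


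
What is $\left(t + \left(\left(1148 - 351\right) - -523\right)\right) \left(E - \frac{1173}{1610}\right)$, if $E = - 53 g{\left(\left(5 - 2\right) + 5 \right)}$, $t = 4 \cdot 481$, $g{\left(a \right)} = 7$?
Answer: $- \frac{42206062}{35} \approx -1.2059 \cdot 10^{6}$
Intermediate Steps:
$t = 1924$
$E = -371$ ($E = \left(-53\right) 7 = -371$)
$\left(t + \left(\left(1148 - 351\right) - -523\right)\right) \left(E - \frac{1173}{1610}\right) = \left(1924 + \left(\left(1148 - 351\right) - -523\right)\right) \left(-371 - \frac{1173}{1610}\right) = \left(1924 + \left(\left(1148 - 351\right) + 523\right)\right) \left(-371 - \frac{51}{70}\right) = \left(1924 + \left(797 + 523\right)\right) \left(-371 - \frac{51}{70}\right) = \left(1924 + 1320\right) \left(- \frac{26021}{70}\right) = 3244 \left(- \frac{26021}{70}\right) = - \frac{42206062}{35}$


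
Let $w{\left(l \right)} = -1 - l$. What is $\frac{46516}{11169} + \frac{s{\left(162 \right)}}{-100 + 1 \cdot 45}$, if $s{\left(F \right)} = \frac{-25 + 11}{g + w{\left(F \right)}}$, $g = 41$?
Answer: $\frac{155982997}{37471995} \approx 4.1627$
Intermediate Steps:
$s{\left(F \right)} = - \frac{14}{40 - F}$ ($s{\left(F \right)} = \frac{-25 + 11}{41 - \left(1 + F\right)} = - \frac{14}{40 - F}$)
$\frac{46516}{11169} + \frac{s{\left(162 \right)}}{-100 + 1 \cdot 45} = \frac{46516}{11169} + \frac{14 \frac{1}{-40 + 162}}{-100 + 1 \cdot 45} = 46516 \cdot \frac{1}{11169} + \frac{14 \cdot \frac{1}{122}}{-100 + 45} = \frac{46516}{11169} + \frac{14 \cdot \frac{1}{122}}{-55} = \frac{46516}{11169} + \frac{7}{61} \left(- \frac{1}{55}\right) = \frac{46516}{11169} - \frac{7}{3355} = \frac{155982997}{37471995}$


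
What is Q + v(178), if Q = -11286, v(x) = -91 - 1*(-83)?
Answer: -11294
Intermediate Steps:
v(x) = -8 (v(x) = -91 + 83 = -8)
Q + v(178) = -11286 - 8 = -11294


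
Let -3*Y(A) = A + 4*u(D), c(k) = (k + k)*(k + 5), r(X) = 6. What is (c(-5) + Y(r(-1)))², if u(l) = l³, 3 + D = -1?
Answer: 62500/9 ≈ 6944.4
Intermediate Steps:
D = -4 (D = -3 - 1 = -4)
c(k) = 2*k*(5 + k) (c(k) = (2*k)*(5 + k) = 2*k*(5 + k))
Y(A) = 256/3 - A/3 (Y(A) = -(A + 4*(-4)³)/3 = -(A + 4*(-64))/3 = -(A - 256)/3 = -(-256 + A)/3 = 256/3 - A/3)
(c(-5) + Y(r(-1)))² = (2*(-5)*(5 - 5) + (256/3 - ⅓*6))² = (2*(-5)*0 + (256/3 - 2))² = (0 + 250/3)² = (250/3)² = 62500/9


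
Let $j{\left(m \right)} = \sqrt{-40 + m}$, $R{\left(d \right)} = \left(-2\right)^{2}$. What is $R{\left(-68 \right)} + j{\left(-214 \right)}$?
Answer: $4 + i \sqrt{254} \approx 4.0 + 15.937 i$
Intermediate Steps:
$R{\left(d \right)} = 4$
$R{\left(-68 \right)} + j{\left(-214 \right)} = 4 + \sqrt{-40 - 214} = 4 + \sqrt{-254} = 4 + i \sqrt{254}$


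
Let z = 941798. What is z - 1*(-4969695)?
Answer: 5911493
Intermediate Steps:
z - 1*(-4969695) = 941798 - 1*(-4969695) = 941798 + 4969695 = 5911493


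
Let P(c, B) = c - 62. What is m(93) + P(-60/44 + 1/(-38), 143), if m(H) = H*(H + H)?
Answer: 7204067/418 ≈ 17235.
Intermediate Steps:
m(H) = 2*H**2 (m(H) = H*(2*H) = 2*H**2)
P(c, B) = -62 + c
m(93) + P(-60/44 + 1/(-38), 143) = 2*93**2 + (-62 + (-60/44 + 1/(-38))) = 2*8649 + (-62 + (-60*1/44 + 1*(-1/38))) = 17298 + (-62 + (-15/11 - 1/38)) = 17298 + (-62 - 581/418) = 17298 - 26497/418 = 7204067/418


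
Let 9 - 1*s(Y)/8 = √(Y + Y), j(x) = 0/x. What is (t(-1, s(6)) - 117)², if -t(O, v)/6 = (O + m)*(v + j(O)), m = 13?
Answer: 32081913 - 12213504*√3 ≈ 1.0928e+7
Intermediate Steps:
j(x) = 0
s(Y) = 72 - 8*√2*√Y (s(Y) = 72 - 8*√(Y + Y) = 72 - 8*√2*√Y)
t(O, v) = -6*v*(13 + O) (t(O, v) = -6*(O + 13)*(v + 0) = -6*(13 + O)*v = -6*v*(13 + O))
(t(-1, s(6)) - 117)² = (6*(72 - 8*√2*√6)*(-13 - 1*(-1)) - 117)² = (6*(72 - 16*√3)*(-13 + 1) - 117)² = (6*(72 - 16*√3)*(-12) - 117)² = ((-5184 + 1152*√3) - 117)² = (-5301 + 1152*√3)²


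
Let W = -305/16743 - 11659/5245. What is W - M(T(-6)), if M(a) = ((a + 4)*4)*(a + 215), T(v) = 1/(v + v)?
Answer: -3550550430829/1053804420 ≈ -3369.3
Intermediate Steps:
T(v) = 1/(2*v)
W = -196806362/87817035 (W = -305*1/16743 - 11659*1/5245 = -305/16743 - 11659/5245 = -196806362/87817035 ≈ -2.2411)
M(a) = (16 + 4*a)*(215 + a) (M(a) = ((4 + a)*4)*(215 + a) = (16 + 4*a)*(215 + a))
W - M(T(-6)) = -196806362/87817035 - (3440 + 4*((½)/(-6))² + 876*((½)/(-6))) = -196806362/87817035 - (3440 + 4*((½)*(-⅙))² + 876*((½)*(-⅙))) = -196806362/87817035 - (3440 + 4*(-1/12)² + 876*(-1/12)) = -196806362/87817035 - (3440 + 4*(1/144) - 73) = -196806362/87817035 - (3440 + 1/36 - 73) = -196806362/87817035 - 1*121213/36 = -196806362/87817035 - 121213/36 = -3550550430829/1053804420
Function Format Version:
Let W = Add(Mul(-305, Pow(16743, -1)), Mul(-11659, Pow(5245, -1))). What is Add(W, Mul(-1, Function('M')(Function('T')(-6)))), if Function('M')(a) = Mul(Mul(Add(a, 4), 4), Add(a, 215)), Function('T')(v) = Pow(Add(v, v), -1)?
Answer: Rational(-3550550430829, 1053804420) ≈ -3369.3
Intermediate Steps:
Function('T')(v) = Mul(Rational(1, 2), Pow(v, -1)) (Function('T')(v) = Pow(Mul(2, v), -1) = Mul(Rational(1, 2), Pow(v, -1)))
W = Rational(-196806362, 87817035) (W = Add(Mul(-305, Rational(1, 16743)), Mul(-11659, Rational(1, 5245))) = Add(Rational(-305, 16743), Rational(-11659, 5245)) = Rational(-196806362, 87817035) ≈ -2.2411)
Function('M')(a) = Mul(Add(16, Mul(4, a)), Add(215, a)) (Function('M')(a) = Mul(Mul(Add(4, a), 4), Add(215, a)) = Mul(Add(16, Mul(4, a)), Add(215, a)))
Add(W, Mul(-1, Function('M')(Function('T')(-6)))) = Add(Rational(-196806362, 87817035), Mul(-1, Add(3440, Mul(4, Pow(Mul(Rational(1, 2), Pow(-6, -1)), 2)), Mul(876, Mul(Rational(1, 2), Pow(-6, -1)))))) = Add(Rational(-196806362, 87817035), Mul(-1, Add(3440, Mul(4, Pow(Mul(Rational(1, 2), Rational(-1, 6)), 2)), Mul(876, Mul(Rational(1, 2), Rational(-1, 6)))))) = Add(Rational(-196806362, 87817035), Mul(-1, Add(3440, Mul(4, Pow(Rational(-1, 12), 2)), Mul(876, Rational(-1, 12))))) = Add(Rational(-196806362, 87817035), Mul(-1, Add(3440, Mul(4, Rational(1, 144)), -73))) = Add(Rational(-196806362, 87817035), Mul(-1, Add(3440, Rational(1, 36), -73))) = Add(Rational(-196806362, 87817035), Mul(-1, Rational(121213, 36))) = Add(Rational(-196806362, 87817035), Rational(-121213, 36)) = Rational(-3550550430829, 1053804420)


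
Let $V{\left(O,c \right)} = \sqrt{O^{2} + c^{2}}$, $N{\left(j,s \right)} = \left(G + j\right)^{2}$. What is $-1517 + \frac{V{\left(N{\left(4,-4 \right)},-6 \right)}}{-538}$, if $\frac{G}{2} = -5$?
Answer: $-1517 - \frac{3 \sqrt{37}}{269} \approx -1517.1$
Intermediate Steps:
$G = -10$ ($G = 2 \left(-5\right) = -10$)
$N{\left(j,s \right)} = \left(-10 + j\right)^{2}$
$-1517 + \frac{V{\left(N{\left(4,-4 \right)},-6 \right)}}{-538} = -1517 + \frac{\sqrt{\left(\left(-10 + 4\right)^{2}\right)^{2} + \left(-6\right)^{2}}}{-538} = -1517 + \sqrt{\left(\left(-6\right)^{2}\right)^{2} + 36} \left(- \frac{1}{538}\right) = -1517 + \sqrt{36^{2} + 36} \left(- \frac{1}{538}\right) = -1517 + \sqrt{1296 + 36} \left(- \frac{1}{538}\right) = -1517 + \sqrt{1332} \left(- \frac{1}{538}\right) = -1517 + 6 \sqrt{37} \left(- \frac{1}{538}\right) = -1517 - \frac{3 \sqrt{37}}{269}$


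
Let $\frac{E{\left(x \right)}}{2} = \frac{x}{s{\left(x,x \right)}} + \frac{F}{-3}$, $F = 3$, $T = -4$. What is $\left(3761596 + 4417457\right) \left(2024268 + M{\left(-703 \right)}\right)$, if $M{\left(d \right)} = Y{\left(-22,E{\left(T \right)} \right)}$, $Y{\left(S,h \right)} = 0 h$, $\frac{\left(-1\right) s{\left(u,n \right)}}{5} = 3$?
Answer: $16556595258204$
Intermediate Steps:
$s{\left(u,n \right)} = -15$ ($s{\left(u,n \right)} = \left(-5\right) 3 = -15$)
$E{\left(x \right)} = -2 - \frac{2 x}{15}$ ($E{\left(x \right)} = 2 \left(\frac{x}{-15} + \frac{3}{-3}\right) = 2 \left(x \left(- \frac{1}{15}\right) + 3 \left(- \frac{1}{3}\right)\right) = 2 \left(- \frac{x}{15} - 1\right) = 2 \left(-1 - \frac{x}{15}\right) = -2 - \frac{2 x}{15}$)
$Y{\left(S,h \right)} = 0$
$M{\left(d \right)} = 0$
$\left(3761596 + 4417457\right) \left(2024268 + M{\left(-703 \right)}\right) = \left(3761596 + 4417457\right) \left(2024268 + 0\right) = 8179053 \cdot 2024268 = 16556595258204$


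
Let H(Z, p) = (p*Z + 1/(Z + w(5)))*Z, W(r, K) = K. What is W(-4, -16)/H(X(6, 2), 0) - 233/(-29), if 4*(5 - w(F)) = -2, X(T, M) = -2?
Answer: 1045/29 ≈ 36.034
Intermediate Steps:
w(F) = 11/2 (w(F) = 5 - 1/4*(-2) = 5 + 1/2 = 11/2)
H(Z, p) = Z*(1/(11/2 + Z) + Z*p) (H(Z, p) = (p*Z + 1/(Z + 11/2))*Z = (Z*p + 1/(11/2 + Z))*Z = (1/(11/2 + Z) + Z*p)*Z = Z*(1/(11/2 + Z) + Z*p))
W(-4, -16)/H(X(6, 2), 0) - 233/(-29) = -16*(-(11 + 2*(-2))/(2*(2 + 2*0*(-2)**2 + 11*(-2)*0))) - 233/(-29) = -16*(-(11 - 4)/(2*(2 + 2*0*4 + 0))) - 233*(-1/29) = -16*(-7/(2*(2 + 0 + 0))) + 233/29 = -16/((-2*1/7*2)) + 233/29 = -16/(-4/7) + 233/29 = -16*(-7/4) + 233/29 = 28 + 233/29 = 1045/29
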